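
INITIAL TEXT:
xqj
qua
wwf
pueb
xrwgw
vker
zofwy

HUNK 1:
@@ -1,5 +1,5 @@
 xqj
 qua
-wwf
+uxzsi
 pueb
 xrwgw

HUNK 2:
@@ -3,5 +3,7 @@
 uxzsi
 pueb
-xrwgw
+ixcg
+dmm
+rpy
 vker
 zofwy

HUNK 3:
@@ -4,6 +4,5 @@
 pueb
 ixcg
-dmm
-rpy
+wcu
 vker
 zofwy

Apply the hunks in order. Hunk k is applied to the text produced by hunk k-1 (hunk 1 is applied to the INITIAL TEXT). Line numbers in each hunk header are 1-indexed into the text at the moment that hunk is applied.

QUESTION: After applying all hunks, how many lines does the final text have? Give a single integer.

Answer: 8

Derivation:
Hunk 1: at line 1 remove [wwf] add [uxzsi] -> 7 lines: xqj qua uxzsi pueb xrwgw vker zofwy
Hunk 2: at line 3 remove [xrwgw] add [ixcg,dmm,rpy] -> 9 lines: xqj qua uxzsi pueb ixcg dmm rpy vker zofwy
Hunk 3: at line 4 remove [dmm,rpy] add [wcu] -> 8 lines: xqj qua uxzsi pueb ixcg wcu vker zofwy
Final line count: 8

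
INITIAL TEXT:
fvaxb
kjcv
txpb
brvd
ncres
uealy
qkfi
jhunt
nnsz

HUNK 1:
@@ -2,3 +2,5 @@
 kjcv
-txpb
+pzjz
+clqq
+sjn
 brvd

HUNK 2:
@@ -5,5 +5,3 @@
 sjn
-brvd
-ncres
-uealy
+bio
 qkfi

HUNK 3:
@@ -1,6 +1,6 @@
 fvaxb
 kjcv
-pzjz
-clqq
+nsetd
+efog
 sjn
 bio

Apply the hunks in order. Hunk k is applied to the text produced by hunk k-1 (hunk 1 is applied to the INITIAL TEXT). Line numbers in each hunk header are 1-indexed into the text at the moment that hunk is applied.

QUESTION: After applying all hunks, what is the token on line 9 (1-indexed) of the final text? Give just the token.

Hunk 1: at line 2 remove [txpb] add [pzjz,clqq,sjn] -> 11 lines: fvaxb kjcv pzjz clqq sjn brvd ncres uealy qkfi jhunt nnsz
Hunk 2: at line 5 remove [brvd,ncres,uealy] add [bio] -> 9 lines: fvaxb kjcv pzjz clqq sjn bio qkfi jhunt nnsz
Hunk 3: at line 1 remove [pzjz,clqq] add [nsetd,efog] -> 9 lines: fvaxb kjcv nsetd efog sjn bio qkfi jhunt nnsz
Final line 9: nnsz

Answer: nnsz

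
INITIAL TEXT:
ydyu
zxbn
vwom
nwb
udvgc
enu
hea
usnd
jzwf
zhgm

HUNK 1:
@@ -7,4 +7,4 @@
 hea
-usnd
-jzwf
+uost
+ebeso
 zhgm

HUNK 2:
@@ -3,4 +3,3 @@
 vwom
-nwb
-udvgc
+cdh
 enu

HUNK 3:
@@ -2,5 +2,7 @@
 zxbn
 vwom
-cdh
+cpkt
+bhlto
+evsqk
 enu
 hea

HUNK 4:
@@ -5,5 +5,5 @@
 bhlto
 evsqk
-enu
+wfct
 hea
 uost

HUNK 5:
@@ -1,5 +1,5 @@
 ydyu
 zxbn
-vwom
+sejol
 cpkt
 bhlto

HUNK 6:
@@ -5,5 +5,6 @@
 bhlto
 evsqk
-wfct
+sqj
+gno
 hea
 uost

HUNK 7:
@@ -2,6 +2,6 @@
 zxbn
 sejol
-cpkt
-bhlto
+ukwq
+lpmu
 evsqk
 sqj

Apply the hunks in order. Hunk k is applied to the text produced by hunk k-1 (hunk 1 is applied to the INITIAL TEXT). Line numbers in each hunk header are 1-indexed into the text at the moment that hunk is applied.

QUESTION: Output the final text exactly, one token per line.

Answer: ydyu
zxbn
sejol
ukwq
lpmu
evsqk
sqj
gno
hea
uost
ebeso
zhgm

Derivation:
Hunk 1: at line 7 remove [usnd,jzwf] add [uost,ebeso] -> 10 lines: ydyu zxbn vwom nwb udvgc enu hea uost ebeso zhgm
Hunk 2: at line 3 remove [nwb,udvgc] add [cdh] -> 9 lines: ydyu zxbn vwom cdh enu hea uost ebeso zhgm
Hunk 3: at line 2 remove [cdh] add [cpkt,bhlto,evsqk] -> 11 lines: ydyu zxbn vwom cpkt bhlto evsqk enu hea uost ebeso zhgm
Hunk 4: at line 5 remove [enu] add [wfct] -> 11 lines: ydyu zxbn vwom cpkt bhlto evsqk wfct hea uost ebeso zhgm
Hunk 5: at line 1 remove [vwom] add [sejol] -> 11 lines: ydyu zxbn sejol cpkt bhlto evsqk wfct hea uost ebeso zhgm
Hunk 6: at line 5 remove [wfct] add [sqj,gno] -> 12 lines: ydyu zxbn sejol cpkt bhlto evsqk sqj gno hea uost ebeso zhgm
Hunk 7: at line 2 remove [cpkt,bhlto] add [ukwq,lpmu] -> 12 lines: ydyu zxbn sejol ukwq lpmu evsqk sqj gno hea uost ebeso zhgm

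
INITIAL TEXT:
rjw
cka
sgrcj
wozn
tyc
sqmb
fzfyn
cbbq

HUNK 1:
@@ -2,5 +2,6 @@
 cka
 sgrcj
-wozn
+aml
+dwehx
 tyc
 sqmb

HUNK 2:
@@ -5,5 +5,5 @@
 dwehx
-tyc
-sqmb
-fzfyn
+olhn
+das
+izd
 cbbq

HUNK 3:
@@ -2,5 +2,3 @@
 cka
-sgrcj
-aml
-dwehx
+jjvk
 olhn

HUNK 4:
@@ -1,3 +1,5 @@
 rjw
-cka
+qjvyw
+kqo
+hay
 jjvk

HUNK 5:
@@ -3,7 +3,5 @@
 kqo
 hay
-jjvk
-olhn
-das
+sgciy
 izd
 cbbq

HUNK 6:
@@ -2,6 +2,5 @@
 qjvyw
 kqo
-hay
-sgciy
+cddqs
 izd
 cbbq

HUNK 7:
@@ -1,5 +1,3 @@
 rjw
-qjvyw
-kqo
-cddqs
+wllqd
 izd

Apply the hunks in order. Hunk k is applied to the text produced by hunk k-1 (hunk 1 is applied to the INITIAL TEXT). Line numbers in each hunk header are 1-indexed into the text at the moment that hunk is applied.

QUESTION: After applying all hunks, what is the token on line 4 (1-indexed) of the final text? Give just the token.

Answer: cbbq

Derivation:
Hunk 1: at line 2 remove [wozn] add [aml,dwehx] -> 9 lines: rjw cka sgrcj aml dwehx tyc sqmb fzfyn cbbq
Hunk 2: at line 5 remove [tyc,sqmb,fzfyn] add [olhn,das,izd] -> 9 lines: rjw cka sgrcj aml dwehx olhn das izd cbbq
Hunk 3: at line 2 remove [sgrcj,aml,dwehx] add [jjvk] -> 7 lines: rjw cka jjvk olhn das izd cbbq
Hunk 4: at line 1 remove [cka] add [qjvyw,kqo,hay] -> 9 lines: rjw qjvyw kqo hay jjvk olhn das izd cbbq
Hunk 5: at line 3 remove [jjvk,olhn,das] add [sgciy] -> 7 lines: rjw qjvyw kqo hay sgciy izd cbbq
Hunk 6: at line 2 remove [hay,sgciy] add [cddqs] -> 6 lines: rjw qjvyw kqo cddqs izd cbbq
Hunk 7: at line 1 remove [qjvyw,kqo,cddqs] add [wllqd] -> 4 lines: rjw wllqd izd cbbq
Final line 4: cbbq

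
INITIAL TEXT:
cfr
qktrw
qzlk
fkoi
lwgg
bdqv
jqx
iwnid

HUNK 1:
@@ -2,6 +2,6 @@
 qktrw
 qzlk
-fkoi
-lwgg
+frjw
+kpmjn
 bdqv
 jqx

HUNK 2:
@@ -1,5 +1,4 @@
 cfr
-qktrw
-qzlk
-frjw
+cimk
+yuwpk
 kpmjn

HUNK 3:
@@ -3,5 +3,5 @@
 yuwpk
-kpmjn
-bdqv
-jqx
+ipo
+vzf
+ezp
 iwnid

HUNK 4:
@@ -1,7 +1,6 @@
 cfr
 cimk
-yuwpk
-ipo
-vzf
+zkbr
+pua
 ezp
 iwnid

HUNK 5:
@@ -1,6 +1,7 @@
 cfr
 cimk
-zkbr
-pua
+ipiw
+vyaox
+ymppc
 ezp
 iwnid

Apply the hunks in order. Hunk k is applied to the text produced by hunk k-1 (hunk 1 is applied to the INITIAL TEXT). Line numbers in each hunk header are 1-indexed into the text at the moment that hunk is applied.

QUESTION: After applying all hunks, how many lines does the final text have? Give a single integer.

Answer: 7

Derivation:
Hunk 1: at line 2 remove [fkoi,lwgg] add [frjw,kpmjn] -> 8 lines: cfr qktrw qzlk frjw kpmjn bdqv jqx iwnid
Hunk 2: at line 1 remove [qktrw,qzlk,frjw] add [cimk,yuwpk] -> 7 lines: cfr cimk yuwpk kpmjn bdqv jqx iwnid
Hunk 3: at line 3 remove [kpmjn,bdqv,jqx] add [ipo,vzf,ezp] -> 7 lines: cfr cimk yuwpk ipo vzf ezp iwnid
Hunk 4: at line 1 remove [yuwpk,ipo,vzf] add [zkbr,pua] -> 6 lines: cfr cimk zkbr pua ezp iwnid
Hunk 5: at line 1 remove [zkbr,pua] add [ipiw,vyaox,ymppc] -> 7 lines: cfr cimk ipiw vyaox ymppc ezp iwnid
Final line count: 7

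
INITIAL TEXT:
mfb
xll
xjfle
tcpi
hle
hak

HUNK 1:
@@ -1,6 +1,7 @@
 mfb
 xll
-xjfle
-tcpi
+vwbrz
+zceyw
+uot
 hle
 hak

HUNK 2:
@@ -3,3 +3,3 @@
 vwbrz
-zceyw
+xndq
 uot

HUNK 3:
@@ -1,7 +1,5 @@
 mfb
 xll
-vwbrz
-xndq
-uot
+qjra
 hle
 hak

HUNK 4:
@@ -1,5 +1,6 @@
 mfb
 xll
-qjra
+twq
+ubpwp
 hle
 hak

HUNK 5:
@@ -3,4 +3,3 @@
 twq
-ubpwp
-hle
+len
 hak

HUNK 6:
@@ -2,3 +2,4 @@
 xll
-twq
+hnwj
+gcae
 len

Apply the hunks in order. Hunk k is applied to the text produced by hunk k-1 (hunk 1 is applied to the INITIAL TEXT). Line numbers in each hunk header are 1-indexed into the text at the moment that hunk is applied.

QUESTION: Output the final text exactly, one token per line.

Hunk 1: at line 1 remove [xjfle,tcpi] add [vwbrz,zceyw,uot] -> 7 lines: mfb xll vwbrz zceyw uot hle hak
Hunk 2: at line 3 remove [zceyw] add [xndq] -> 7 lines: mfb xll vwbrz xndq uot hle hak
Hunk 3: at line 1 remove [vwbrz,xndq,uot] add [qjra] -> 5 lines: mfb xll qjra hle hak
Hunk 4: at line 1 remove [qjra] add [twq,ubpwp] -> 6 lines: mfb xll twq ubpwp hle hak
Hunk 5: at line 3 remove [ubpwp,hle] add [len] -> 5 lines: mfb xll twq len hak
Hunk 6: at line 2 remove [twq] add [hnwj,gcae] -> 6 lines: mfb xll hnwj gcae len hak

Answer: mfb
xll
hnwj
gcae
len
hak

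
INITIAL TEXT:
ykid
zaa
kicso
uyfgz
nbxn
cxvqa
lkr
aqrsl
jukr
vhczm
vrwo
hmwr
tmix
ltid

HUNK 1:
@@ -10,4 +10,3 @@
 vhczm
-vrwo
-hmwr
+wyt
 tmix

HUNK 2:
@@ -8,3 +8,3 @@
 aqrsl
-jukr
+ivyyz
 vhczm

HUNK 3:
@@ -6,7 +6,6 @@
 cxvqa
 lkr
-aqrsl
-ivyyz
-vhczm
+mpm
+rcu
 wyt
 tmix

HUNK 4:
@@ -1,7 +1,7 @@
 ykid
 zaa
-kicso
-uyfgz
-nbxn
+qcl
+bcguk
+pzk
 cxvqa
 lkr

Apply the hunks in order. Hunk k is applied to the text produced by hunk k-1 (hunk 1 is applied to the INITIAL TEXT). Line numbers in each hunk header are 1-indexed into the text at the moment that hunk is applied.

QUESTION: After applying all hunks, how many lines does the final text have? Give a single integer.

Answer: 12

Derivation:
Hunk 1: at line 10 remove [vrwo,hmwr] add [wyt] -> 13 lines: ykid zaa kicso uyfgz nbxn cxvqa lkr aqrsl jukr vhczm wyt tmix ltid
Hunk 2: at line 8 remove [jukr] add [ivyyz] -> 13 lines: ykid zaa kicso uyfgz nbxn cxvqa lkr aqrsl ivyyz vhczm wyt tmix ltid
Hunk 3: at line 6 remove [aqrsl,ivyyz,vhczm] add [mpm,rcu] -> 12 lines: ykid zaa kicso uyfgz nbxn cxvqa lkr mpm rcu wyt tmix ltid
Hunk 4: at line 1 remove [kicso,uyfgz,nbxn] add [qcl,bcguk,pzk] -> 12 lines: ykid zaa qcl bcguk pzk cxvqa lkr mpm rcu wyt tmix ltid
Final line count: 12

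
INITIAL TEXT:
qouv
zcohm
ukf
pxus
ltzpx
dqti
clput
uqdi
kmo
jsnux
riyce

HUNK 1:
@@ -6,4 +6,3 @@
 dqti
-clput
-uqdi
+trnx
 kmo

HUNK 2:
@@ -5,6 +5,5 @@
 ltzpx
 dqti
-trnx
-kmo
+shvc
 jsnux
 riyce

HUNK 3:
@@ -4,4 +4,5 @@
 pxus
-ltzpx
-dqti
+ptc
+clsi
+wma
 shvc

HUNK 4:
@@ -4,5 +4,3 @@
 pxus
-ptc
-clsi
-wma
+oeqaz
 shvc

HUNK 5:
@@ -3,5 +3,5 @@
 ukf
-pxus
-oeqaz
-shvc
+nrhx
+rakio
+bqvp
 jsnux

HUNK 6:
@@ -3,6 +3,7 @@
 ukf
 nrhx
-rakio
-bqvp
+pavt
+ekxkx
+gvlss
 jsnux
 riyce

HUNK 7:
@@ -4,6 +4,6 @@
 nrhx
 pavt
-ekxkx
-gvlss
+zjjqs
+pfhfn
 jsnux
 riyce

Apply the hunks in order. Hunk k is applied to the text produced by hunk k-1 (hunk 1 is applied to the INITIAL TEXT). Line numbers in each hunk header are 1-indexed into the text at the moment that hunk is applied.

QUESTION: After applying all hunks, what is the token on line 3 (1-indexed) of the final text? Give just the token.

Answer: ukf

Derivation:
Hunk 1: at line 6 remove [clput,uqdi] add [trnx] -> 10 lines: qouv zcohm ukf pxus ltzpx dqti trnx kmo jsnux riyce
Hunk 2: at line 5 remove [trnx,kmo] add [shvc] -> 9 lines: qouv zcohm ukf pxus ltzpx dqti shvc jsnux riyce
Hunk 3: at line 4 remove [ltzpx,dqti] add [ptc,clsi,wma] -> 10 lines: qouv zcohm ukf pxus ptc clsi wma shvc jsnux riyce
Hunk 4: at line 4 remove [ptc,clsi,wma] add [oeqaz] -> 8 lines: qouv zcohm ukf pxus oeqaz shvc jsnux riyce
Hunk 5: at line 3 remove [pxus,oeqaz,shvc] add [nrhx,rakio,bqvp] -> 8 lines: qouv zcohm ukf nrhx rakio bqvp jsnux riyce
Hunk 6: at line 3 remove [rakio,bqvp] add [pavt,ekxkx,gvlss] -> 9 lines: qouv zcohm ukf nrhx pavt ekxkx gvlss jsnux riyce
Hunk 7: at line 4 remove [ekxkx,gvlss] add [zjjqs,pfhfn] -> 9 lines: qouv zcohm ukf nrhx pavt zjjqs pfhfn jsnux riyce
Final line 3: ukf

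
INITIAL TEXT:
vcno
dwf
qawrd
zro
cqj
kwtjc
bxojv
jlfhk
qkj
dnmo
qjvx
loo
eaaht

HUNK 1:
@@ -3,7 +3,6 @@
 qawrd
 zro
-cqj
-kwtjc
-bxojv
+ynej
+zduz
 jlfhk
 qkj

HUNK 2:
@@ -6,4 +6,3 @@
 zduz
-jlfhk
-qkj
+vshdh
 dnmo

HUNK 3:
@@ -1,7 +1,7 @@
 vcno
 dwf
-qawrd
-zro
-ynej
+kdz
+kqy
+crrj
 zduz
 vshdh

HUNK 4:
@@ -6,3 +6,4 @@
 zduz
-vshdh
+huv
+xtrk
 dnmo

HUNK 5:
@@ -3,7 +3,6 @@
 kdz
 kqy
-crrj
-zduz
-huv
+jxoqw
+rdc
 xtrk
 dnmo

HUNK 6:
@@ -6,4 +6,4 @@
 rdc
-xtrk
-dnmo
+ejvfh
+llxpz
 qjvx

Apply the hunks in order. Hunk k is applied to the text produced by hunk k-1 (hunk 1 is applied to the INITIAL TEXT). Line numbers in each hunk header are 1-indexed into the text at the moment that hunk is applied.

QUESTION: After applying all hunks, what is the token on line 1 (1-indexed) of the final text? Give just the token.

Answer: vcno

Derivation:
Hunk 1: at line 3 remove [cqj,kwtjc,bxojv] add [ynej,zduz] -> 12 lines: vcno dwf qawrd zro ynej zduz jlfhk qkj dnmo qjvx loo eaaht
Hunk 2: at line 6 remove [jlfhk,qkj] add [vshdh] -> 11 lines: vcno dwf qawrd zro ynej zduz vshdh dnmo qjvx loo eaaht
Hunk 3: at line 1 remove [qawrd,zro,ynej] add [kdz,kqy,crrj] -> 11 lines: vcno dwf kdz kqy crrj zduz vshdh dnmo qjvx loo eaaht
Hunk 4: at line 6 remove [vshdh] add [huv,xtrk] -> 12 lines: vcno dwf kdz kqy crrj zduz huv xtrk dnmo qjvx loo eaaht
Hunk 5: at line 3 remove [crrj,zduz,huv] add [jxoqw,rdc] -> 11 lines: vcno dwf kdz kqy jxoqw rdc xtrk dnmo qjvx loo eaaht
Hunk 6: at line 6 remove [xtrk,dnmo] add [ejvfh,llxpz] -> 11 lines: vcno dwf kdz kqy jxoqw rdc ejvfh llxpz qjvx loo eaaht
Final line 1: vcno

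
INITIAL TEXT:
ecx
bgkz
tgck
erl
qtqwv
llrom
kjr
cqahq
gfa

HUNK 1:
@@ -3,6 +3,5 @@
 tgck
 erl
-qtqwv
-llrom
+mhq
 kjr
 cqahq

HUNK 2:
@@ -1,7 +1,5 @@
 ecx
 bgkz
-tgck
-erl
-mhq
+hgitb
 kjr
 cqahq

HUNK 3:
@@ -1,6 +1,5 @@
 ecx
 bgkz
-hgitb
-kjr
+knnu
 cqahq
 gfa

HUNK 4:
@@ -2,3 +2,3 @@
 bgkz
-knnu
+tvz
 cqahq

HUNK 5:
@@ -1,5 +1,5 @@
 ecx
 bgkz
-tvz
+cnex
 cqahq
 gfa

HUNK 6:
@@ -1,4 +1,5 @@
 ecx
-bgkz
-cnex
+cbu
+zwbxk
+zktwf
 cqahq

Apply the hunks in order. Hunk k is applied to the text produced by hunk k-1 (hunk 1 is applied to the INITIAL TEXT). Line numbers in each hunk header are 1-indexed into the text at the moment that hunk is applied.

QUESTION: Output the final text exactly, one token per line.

Answer: ecx
cbu
zwbxk
zktwf
cqahq
gfa

Derivation:
Hunk 1: at line 3 remove [qtqwv,llrom] add [mhq] -> 8 lines: ecx bgkz tgck erl mhq kjr cqahq gfa
Hunk 2: at line 1 remove [tgck,erl,mhq] add [hgitb] -> 6 lines: ecx bgkz hgitb kjr cqahq gfa
Hunk 3: at line 1 remove [hgitb,kjr] add [knnu] -> 5 lines: ecx bgkz knnu cqahq gfa
Hunk 4: at line 2 remove [knnu] add [tvz] -> 5 lines: ecx bgkz tvz cqahq gfa
Hunk 5: at line 1 remove [tvz] add [cnex] -> 5 lines: ecx bgkz cnex cqahq gfa
Hunk 6: at line 1 remove [bgkz,cnex] add [cbu,zwbxk,zktwf] -> 6 lines: ecx cbu zwbxk zktwf cqahq gfa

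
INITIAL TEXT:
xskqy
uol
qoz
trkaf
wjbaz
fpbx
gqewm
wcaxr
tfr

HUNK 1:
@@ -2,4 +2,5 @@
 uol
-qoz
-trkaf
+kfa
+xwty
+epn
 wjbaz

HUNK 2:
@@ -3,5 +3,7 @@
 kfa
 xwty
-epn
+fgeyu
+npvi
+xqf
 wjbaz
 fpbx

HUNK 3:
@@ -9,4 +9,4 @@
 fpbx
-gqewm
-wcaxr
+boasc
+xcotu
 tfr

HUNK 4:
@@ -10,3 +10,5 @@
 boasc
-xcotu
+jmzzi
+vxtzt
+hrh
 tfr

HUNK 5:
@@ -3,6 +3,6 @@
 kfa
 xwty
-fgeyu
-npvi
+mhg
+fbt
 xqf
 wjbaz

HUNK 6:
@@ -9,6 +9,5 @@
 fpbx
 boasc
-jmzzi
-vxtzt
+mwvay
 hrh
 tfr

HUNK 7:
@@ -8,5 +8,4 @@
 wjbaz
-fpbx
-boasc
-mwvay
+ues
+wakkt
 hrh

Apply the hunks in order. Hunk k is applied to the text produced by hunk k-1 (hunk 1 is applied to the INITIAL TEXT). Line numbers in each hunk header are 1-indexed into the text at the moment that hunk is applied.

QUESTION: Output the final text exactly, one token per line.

Hunk 1: at line 2 remove [qoz,trkaf] add [kfa,xwty,epn] -> 10 lines: xskqy uol kfa xwty epn wjbaz fpbx gqewm wcaxr tfr
Hunk 2: at line 3 remove [epn] add [fgeyu,npvi,xqf] -> 12 lines: xskqy uol kfa xwty fgeyu npvi xqf wjbaz fpbx gqewm wcaxr tfr
Hunk 3: at line 9 remove [gqewm,wcaxr] add [boasc,xcotu] -> 12 lines: xskqy uol kfa xwty fgeyu npvi xqf wjbaz fpbx boasc xcotu tfr
Hunk 4: at line 10 remove [xcotu] add [jmzzi,vxtzt,hrh] -> 14 lines: xskqy uol kfa xwty fgeyu npvi xqf wjbaz fpbx boasc jmzzi vxtzt hrh tfr
Hunk 5: at line 3 remove [fgeyu,npvi] add [mhg,fbt] -> 14 lines: xskqy uol kfa xwty mhg fbt xqf wjbaz fpbx boasc jmzzi vxtzt hrh tfr
Hunk 6: at line 9 remove [jmzzi,vxtzt] add [mwvay] -> 13 lines: xskqy uol kfa xwty mhg fbt xqf wjbaz fpbx boasc mwvay hrh tfr
Hunk 7: at line 8 remove [fpbx,boasc,mwvay] add [ues,wakkt] -> 12 lines: xskqy uol kfa xwty mhg fbt xqf wjbaz ues wakkt hrh tfr

Answer: xskqy
uol
kfa
xwty
mhg
fbt
xqf
wjbaz
ues
wakkt
hrh
tfr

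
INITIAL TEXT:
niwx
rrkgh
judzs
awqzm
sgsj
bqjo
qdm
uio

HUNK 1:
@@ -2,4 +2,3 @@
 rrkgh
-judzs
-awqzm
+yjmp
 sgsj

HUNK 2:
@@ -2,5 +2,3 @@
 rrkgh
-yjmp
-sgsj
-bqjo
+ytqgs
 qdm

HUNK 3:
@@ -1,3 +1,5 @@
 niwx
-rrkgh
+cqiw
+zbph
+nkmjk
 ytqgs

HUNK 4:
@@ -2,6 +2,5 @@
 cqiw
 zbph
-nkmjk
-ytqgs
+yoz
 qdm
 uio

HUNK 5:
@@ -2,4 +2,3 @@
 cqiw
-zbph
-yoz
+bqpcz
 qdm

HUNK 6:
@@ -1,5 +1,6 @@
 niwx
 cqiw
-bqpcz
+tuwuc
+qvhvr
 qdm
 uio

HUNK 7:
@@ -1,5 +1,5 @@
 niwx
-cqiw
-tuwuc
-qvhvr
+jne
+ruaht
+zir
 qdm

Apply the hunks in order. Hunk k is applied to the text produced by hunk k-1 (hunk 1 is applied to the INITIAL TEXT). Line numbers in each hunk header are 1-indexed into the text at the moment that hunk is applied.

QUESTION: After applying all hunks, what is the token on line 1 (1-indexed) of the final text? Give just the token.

Answer: niwx

Derivation:
Hunk 1: at line 2 remove [judzs,awqzm] add [yjmp] -> 7 lines: niwx rrkgh yjmp sgsj bqjo qdm uio
Hunk 2: at line 2 remove [yjmp,sgsj,bqjo] add [ytqgs] -> 5 lines: niwx rrkgh ytqgs qdm uio
Hunk 3: at line 1 remove [rrkgh] add [cqiw,zbph,nkmjk] -> 7 lines: niwx cqiw zbph nkmjk ytqgs qdm uio
Hunk 4: at line 2 remove [nkmjk,ytqgs] add [yoz] -> 6 lines: niwx cqiw zbph yoz qdm uio
Hunk 5: at line 2 remove [zbph,yoz] add [bqpcz] -> 5 lines: niwx cqiw bqpcz qdm uio
Hunk 6: at line 1 remove [bqpcz] add [tuwuc,qvhvr] -> 6 lines: niwx cqiw tuwuc qvhvr qdm uio
Hunk 7: at line 1 remove [cqiw,tuwuc,qvhvr] add [jne,ruaht,zir] -> 6 lines: niwx jne ruaht zir qdm uio
Final line 1: niwx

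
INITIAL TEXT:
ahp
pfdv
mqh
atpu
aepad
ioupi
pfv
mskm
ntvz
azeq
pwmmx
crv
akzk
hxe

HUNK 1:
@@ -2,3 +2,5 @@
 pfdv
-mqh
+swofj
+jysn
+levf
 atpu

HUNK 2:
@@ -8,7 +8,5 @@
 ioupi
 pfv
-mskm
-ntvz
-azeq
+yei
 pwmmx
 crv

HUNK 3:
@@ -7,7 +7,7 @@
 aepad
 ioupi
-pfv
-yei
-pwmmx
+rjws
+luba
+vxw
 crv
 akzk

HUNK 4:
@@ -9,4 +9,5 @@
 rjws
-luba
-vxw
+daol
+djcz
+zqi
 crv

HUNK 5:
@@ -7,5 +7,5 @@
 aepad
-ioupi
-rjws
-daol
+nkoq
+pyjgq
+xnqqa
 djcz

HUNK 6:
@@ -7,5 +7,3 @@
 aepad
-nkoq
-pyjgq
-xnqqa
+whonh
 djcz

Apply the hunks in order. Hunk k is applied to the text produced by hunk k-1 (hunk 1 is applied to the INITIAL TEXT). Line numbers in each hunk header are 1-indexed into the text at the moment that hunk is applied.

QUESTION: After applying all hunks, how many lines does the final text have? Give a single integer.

Hunk 1: at line 2 remove [mqh] add [swofj,jysn,levf] -> 16 lines: ahp pfdv swofj jysn levf atpu aepad ioupi pfv mskm ntvz azeq pwmmx crv akzk hxe
Hunk 2: at line 8 remove [mskm,ntvz,azeq] add [yei] -> 14 lines: ahp pfdv swofj jysn levf atpu aepad ioupi pfv yei pwmmx crv akzk hxe
Hunk 3: at line 7 remove [pfv,yei,pwmmx] add [rjws,luba,vxw] -> 14 lines: ahp pfdv swofj jysn levf atpu aepad ioupi rjws luba vxw crv akzk hxe
Hunk 4: at line 9 remove [luba,vxw] add [daol,djcz,zqi] -> 15 lines: ahp pfdv swofj jysn levf atpu aepad ioupi rjws daol djcz zqi crv akzk hxe
Hunk 5: at line 7 remove [ioupi,rjws,daol] add [nkoq,pyjgq,xnqqa] -> 15 lines: ahp pfdv swofj jysn levf atpu aepad nkoq pyjgq xnqqa djcz zqi crv akzk hxe
Hunk 6: at line 7 remove [nkoq,pyjgq,xnqqa] add [whonh] -> 13 lines: ahp pfdv swofj jysn levf atpu aepad whonh djcz zqi crv akzk hxe
Final line count: 13

Answer: 13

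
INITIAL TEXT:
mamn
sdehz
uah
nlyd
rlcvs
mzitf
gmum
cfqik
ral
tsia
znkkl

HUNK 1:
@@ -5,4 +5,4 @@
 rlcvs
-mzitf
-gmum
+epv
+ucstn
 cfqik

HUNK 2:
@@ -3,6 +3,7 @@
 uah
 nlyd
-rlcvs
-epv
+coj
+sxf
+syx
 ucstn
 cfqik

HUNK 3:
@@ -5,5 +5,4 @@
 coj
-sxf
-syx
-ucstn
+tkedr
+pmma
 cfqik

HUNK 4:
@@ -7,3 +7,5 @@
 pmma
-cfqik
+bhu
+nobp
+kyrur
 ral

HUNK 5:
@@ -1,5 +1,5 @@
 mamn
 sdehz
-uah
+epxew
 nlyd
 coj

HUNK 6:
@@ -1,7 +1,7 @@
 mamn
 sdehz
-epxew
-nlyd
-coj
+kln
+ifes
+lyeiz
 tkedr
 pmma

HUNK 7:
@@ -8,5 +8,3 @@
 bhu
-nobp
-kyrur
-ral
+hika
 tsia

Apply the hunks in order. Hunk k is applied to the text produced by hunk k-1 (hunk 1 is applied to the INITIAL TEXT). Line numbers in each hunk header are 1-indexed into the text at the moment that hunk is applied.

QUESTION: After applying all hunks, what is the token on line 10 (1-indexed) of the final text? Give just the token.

Answer: tsia

Derivation:
Hunk 1: at line 5 remove [mzitf,gmum] add [epv,ucstn] -> 11 lines: mamn sdehz uah nlyd rlcvs epv ucstn cfqik ral tsia znkkl
Hunk 2: at line 3 remove [rlcvs,epv] add [coj,sxf,syx] -> 12 lines: mamn sdehz uah nlyd coj sxf syx ucstn cfqik ral tsia znkkl
Hunk 3: at line 5 remove [sxf,syx,ucstn] add [tkedr,pmma] -> 11 lines: mamn sdehz uah nlyd coj tkedr pmma cfqik ral tsia znkkl
Hunk 4: at line 7 remove [cfqik] add [bhu,nobp,kyrur] -> 13 lines: mamn sdehz uah nlyd coj tkedr pmma bhu nobp kyrur ral tsia znkkl
Hunk 5: at line 1 remove [uah] add [epxew] -> 13 lines: mamn sdehz epxew nlyd coj tkedr pmma bhu nobp kyrur ral tsia znkkl
Hunk 6: at line 1 remove [epxew,nlyd,coj] add [kln,ifes,lyeiz] -> 13 lines: mamn sdehz kln ifes lyeiz tkedr pmma bhu nobp kyrur ral tsia znkkl
Hunk 7: at line 8 remove [nobp,kyrur,ral] add [hika] -> 11 lines: mamn sdehz kln ifes lyeiz tkedr pmma bhu hika tsia znkkl
Final line 10: tsia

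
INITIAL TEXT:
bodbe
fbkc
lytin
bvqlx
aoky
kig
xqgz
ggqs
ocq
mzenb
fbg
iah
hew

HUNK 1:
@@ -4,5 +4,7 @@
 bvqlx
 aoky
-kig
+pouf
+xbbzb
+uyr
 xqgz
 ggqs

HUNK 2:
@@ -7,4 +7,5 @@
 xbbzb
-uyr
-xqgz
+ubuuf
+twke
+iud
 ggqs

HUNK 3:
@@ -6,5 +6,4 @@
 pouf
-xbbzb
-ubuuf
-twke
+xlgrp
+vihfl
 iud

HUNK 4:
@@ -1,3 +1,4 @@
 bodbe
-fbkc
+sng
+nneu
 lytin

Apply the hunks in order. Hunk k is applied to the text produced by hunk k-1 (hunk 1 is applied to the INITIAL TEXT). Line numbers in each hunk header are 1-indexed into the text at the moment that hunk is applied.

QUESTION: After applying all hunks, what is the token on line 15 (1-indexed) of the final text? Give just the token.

Hunk 1: at line 4 remove [kig] add [pouf,xbbzb,uyr] -> 15 lines: bodbe fbkc lytin bvqlx aoky pouf xbbzb uyr xqgz ggqs ocq mzenb fbg iah hew
Hunk 2: at line 7 remove [uyr,xqgz] add [ubuuf,twke,iud] -> 16 lines: bodbe fbkc lytin bvqlx aoky pouf xbbzb ubuuf twke iud ggqs ocq mzenb fbg iah hew
Hunk 3: at line 6 remove [xbbzb,ubuuf,twke] add [xlgrp,vihfl] -> 15 lines: bodbe fbkc lytin bvqlx aoky pouf xlgrp vihfl iud ggqs ocq mzenb fbg iah hew
Hunk 4: at line 1 remove [fbkc] add [sng,nneu] -> 16 lines: bodbe sng nneu lytin bvqlx aoky pouf xlgrp vihfl iud ggqs ocq mzenb fbg iah hew
Final line 15: iah

Answer: iah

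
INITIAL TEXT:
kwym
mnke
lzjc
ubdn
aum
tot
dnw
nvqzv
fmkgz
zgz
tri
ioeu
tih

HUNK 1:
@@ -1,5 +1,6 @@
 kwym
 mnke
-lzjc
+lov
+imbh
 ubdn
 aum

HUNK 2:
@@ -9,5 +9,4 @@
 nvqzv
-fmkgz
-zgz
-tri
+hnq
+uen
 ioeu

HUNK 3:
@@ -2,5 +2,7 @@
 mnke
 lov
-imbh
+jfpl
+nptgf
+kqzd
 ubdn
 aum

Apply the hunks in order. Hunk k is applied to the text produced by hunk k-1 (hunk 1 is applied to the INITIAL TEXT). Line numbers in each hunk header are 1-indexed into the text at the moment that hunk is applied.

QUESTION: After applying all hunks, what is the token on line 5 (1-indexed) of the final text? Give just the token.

Answer: nptgf

Derivation:
Hunk 1: at line 1 remove [lzjc] add [lov,imbh] -> 14 lines: kwym mnke lov imbh ubdn aum tot dnw nvqzv fmkgz zgz tri ioeu tih
Hunk 2: at line 9 remove [fmkgz,zgz,tri] add [hnq,uen] -> 13 lines: kwym mnke lov imbh ubdn aum tot dnw nvqzv hnq uen ioeu tih
Hunk 3: at line 2 remove [imbh] add [jfpl,nptgf,kqzd] -> 15 lines: kwym mnke lov jfpl nptgf kqzd ubdn aum tot dnw nvqzv hnq uen ioeu tih
Final line 5: nptgf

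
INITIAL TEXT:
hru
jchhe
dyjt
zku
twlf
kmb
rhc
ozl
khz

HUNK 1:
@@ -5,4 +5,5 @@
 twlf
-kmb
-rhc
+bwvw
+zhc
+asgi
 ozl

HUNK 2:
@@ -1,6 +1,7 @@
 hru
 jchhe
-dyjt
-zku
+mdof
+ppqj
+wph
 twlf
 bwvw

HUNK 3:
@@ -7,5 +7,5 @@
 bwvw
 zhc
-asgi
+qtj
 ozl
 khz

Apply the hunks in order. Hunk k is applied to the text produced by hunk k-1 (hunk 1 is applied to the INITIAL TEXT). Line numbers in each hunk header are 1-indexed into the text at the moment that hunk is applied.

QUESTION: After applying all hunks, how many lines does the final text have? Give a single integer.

Answer: 11

Derivation:
Hunk 1: at line 5 remove [kmb,rhc] add [bwvw,zhc,asgi] -> 10 lines: hru jchhe dyjt zku twlf bwvw zhc asgi ozl khz
Hunk 2: at line 1 remove [dyjt,zku] add [mdof,ppqj,wph] -> 11 lines: hru jchhe mdof ppqj wph twlf bwvw zhc asgi ozl khz
Hunk 3: at line 7 remove [asgi] add [qtj] -> 11 lines: hru jchhe mdof ppqj wph twlf bwvw zhc qtj ozl khz
Final line count: 11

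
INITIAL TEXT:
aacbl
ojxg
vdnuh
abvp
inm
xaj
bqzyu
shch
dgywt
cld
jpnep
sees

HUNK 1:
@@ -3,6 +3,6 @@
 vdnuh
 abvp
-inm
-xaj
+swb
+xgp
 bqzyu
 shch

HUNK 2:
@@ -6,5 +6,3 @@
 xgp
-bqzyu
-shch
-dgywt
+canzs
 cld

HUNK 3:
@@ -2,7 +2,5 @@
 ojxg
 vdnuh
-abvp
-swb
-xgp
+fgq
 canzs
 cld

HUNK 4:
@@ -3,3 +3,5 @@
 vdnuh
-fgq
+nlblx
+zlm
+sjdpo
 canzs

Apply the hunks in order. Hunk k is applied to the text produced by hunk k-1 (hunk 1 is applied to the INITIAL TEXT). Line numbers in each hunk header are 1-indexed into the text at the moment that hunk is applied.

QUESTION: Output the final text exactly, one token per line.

Answer: aacbl
ojxg
vdnuh
nlblx
zlm
sjdpo
canzs
cld
jpnep
sees

Derivation:
Hunk 1: at line 3 remove [inm,xaj] add [swb,xgp] -> 12 lines: aacbl ojxg vdnuh abvp swb xgp bqzyu shch dgywt cld jpnep sees
Hunk 2: at line 6 remove [bqzyu,shch,dgywt] add [canzs] -> 10 lines: aacbl ojxg vdnuh abvp swb xgp canzs cld jpnep sees
Hunk 3: at line 2 remove [abvp,swb,xgp] add [fgq] -> 8 lines: aacbl ojxg vdnuh fgq canzs cld jpnep sees
Hunk 4: at line 3 remove [fgq] add [nlblx,zlm,sjdpo] -> 10 lines: aacbl ojxg vdnuh nlblx zlm sjdpo canzs cld jpnep sees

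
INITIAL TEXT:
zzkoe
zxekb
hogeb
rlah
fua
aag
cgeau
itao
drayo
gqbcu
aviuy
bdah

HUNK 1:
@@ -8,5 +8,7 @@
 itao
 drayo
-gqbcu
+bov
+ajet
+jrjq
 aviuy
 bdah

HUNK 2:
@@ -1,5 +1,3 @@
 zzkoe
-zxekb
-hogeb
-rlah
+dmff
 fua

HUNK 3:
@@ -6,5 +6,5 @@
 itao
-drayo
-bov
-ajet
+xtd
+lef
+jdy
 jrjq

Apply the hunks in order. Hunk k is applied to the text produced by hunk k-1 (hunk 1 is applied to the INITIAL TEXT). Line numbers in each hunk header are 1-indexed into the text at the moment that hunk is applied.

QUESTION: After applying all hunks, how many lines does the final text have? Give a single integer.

Answer: 12

Derivation:
Hunk 1: at line 8 remove [gqbcu] add [bov,ajet,jrjq] -> 14 lines: zzkoe zxekb hogeb rlah fua aag cgeau itao drayo bov ajet jrjq aviuy bdah
Hunk 2: at line 1 remove [zxekb,hogeb,rlah] add [dmff] -> 12 lines: zzkoe dmff fua aag cgeau itao drayo bov ajet jrjq aviuy bdah
Hunk 3: at line 6 remove [drayo,bov,ajet] add [xtd,lef,jdy] -> 12 lines: zzkoe dmff fua aag cgeau itao xtd lef jdy jrjq aviuy bdah
Final line count: 12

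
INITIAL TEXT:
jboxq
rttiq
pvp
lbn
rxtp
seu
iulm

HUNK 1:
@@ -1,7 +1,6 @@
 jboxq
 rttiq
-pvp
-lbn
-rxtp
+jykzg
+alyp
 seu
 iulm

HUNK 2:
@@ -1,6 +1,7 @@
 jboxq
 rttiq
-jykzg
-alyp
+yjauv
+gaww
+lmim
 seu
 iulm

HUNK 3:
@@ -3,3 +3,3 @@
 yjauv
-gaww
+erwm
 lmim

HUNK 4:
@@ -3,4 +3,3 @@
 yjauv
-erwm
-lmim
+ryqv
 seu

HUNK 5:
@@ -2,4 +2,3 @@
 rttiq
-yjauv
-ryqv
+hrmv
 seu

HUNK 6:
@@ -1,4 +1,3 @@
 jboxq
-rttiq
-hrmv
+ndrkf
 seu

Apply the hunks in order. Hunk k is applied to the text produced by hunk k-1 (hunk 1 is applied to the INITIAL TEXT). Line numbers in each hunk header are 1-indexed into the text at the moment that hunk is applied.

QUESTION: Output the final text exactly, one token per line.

Hunk 1: at line 1 remove [pvp,lbn,rxtp] add [jykzg,alyp] -> 6 lines: jboxq rttiq jykzg alyp seu iulm
Hunk 2: at line 1 remove [jykzg,alyp] add [yjauv,gaww,lmim] -> 7 lines: jboxq rttiq yjauv gaww lmim seu iulm
Hunk 3: at line 3 remove [gaww] add [erwm] -> 7 lines: jboxq rttiq yjauv erwm lmim seu iulm
Hunk 4: at line 3 remove [erwm,lmim] add [ryqv] -> 6 lines: jboxq rttiq yjauv ryqv seu iulm
Hunk 5: at line 2 remove [yjauv,ryqv] add [hrmv] -> 5 lines: jboxq rttiq hrmv seu iulm
Hunk 6: at line 1 remove [rttiq,hrmv] add [ndrkf] -> 4 lines: jboxq ndrkf seu iulm

Answer: jboxq
ndrkf
seu
iulm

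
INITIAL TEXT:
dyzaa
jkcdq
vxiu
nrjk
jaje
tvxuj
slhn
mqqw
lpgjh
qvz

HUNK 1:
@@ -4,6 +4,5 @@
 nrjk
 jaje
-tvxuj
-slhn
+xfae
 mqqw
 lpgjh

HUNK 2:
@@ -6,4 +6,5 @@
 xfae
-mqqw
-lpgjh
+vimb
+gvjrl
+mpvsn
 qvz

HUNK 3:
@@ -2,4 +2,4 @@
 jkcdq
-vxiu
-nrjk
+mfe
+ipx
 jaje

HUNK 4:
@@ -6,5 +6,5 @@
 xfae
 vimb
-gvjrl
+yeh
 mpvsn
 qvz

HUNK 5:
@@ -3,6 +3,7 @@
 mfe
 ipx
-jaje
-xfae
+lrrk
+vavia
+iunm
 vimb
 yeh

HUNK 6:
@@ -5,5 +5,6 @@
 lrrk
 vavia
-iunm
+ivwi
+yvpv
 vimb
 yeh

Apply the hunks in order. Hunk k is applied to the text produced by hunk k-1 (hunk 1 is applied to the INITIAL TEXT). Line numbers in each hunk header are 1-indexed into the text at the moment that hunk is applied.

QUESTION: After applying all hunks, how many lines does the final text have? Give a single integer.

Hunk 1: at line 4 remove [tvxuj,slhn] add [xfae] -> 9 lines: dyzaa jkcdq vxiu nrjk jaje xfae mqqw lpgjh qvz
Hunk 2: at line 6 remove [mqqw,lpgjh] add [vimb,gvjrl,mpvsn] -> 10 lines: dyzaa jkcdq vxiu nrjk jaje xfae vimb gvjrl mpvsn qvz
Hunk 3: at line 2 remove [vxiu,nrjk] add [mfe,ipx] -> 10 lines: dyzaa jkcdq mfe ipx jaje xfae vimb gvjrl mpvsn qvz
Hunk 4: at line 6 remove [gvjrl] add [yeh] -> 10 lines: dyzaa jkcdq mfe ipx jaje xfae vimb yeh mpvsn qvz
Hunk 5: at line 3 remove [jaje,xfae] add [lrrk,vavia,iunm] -> 11 lines: dyzaa jkcdq mfe ipx lrrk vavia iunm vimb yeh mpvsn qvz
Hunk 6: at line 5 remove [iunm] add [ivwi,yvpv] -> 12 lines: dyzaa jkcdq mfe ipx lrrk vavia ivwi yvpv vimb yeh mpvsn qvz
Final line count: 12

Answer: 12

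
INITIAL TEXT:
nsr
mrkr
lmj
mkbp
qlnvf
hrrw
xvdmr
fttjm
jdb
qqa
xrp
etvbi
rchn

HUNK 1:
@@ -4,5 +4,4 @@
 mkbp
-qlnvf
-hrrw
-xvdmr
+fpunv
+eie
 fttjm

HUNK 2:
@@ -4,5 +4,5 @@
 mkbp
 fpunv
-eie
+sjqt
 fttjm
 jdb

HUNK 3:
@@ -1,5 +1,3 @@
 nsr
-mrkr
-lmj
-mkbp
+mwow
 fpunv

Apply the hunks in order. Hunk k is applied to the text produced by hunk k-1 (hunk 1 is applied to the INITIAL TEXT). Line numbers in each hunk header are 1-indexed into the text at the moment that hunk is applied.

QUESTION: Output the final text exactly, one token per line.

Hunk 1: at line 4 remove [qlnvf,hrrw,xvdmr] add [fpunv,eie] -> 12 lines: nsr mrkr lmj mkbp fpunv eie fttjm jdb qqa xrp etvbi rchn
Hunk 2: at line 4 remove [eie] add [sjqt] -> 12 lines: nsr mrkr lmj mkbp fpunv sjqt fttjm jdb qqa xrp etvbi rchn
Hunk 3: at line 1 remove [mrkr,lmj,mkbp] add [mwow] -> 10 lines: nsr mwow fpunv sjqt fttjm jdb qqa xrp etvbi rchn

Answer: nsr
mwow
fpunv
sjqt
fttjm
jdb
qqa
xrp
etvbi
rchn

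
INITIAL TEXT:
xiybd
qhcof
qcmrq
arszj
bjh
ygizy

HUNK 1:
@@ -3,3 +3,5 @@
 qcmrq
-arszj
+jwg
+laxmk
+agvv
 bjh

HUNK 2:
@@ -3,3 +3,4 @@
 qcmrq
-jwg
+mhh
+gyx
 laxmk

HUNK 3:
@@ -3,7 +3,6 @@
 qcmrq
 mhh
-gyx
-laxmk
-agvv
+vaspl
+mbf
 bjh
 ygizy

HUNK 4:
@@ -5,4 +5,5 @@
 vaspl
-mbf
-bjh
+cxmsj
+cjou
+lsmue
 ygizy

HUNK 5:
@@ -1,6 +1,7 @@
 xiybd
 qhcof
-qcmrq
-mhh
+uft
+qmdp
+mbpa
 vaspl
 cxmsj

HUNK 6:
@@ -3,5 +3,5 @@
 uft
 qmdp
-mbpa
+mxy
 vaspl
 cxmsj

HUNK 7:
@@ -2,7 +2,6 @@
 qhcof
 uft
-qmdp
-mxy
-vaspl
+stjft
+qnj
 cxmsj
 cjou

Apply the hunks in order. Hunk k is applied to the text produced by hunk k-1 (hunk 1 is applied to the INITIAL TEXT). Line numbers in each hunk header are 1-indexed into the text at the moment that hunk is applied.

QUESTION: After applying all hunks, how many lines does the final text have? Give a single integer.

Answer: 9

Derivation:
Hunk 1: at line 3 remove [arszj] add [jwg,laxmk,agvv] -> 8 lines: xiybd qhcof qcmrq jwg laxmk agvv bjh ygizy
Hunk 2: at line 3 remove [jwg] add [mhh,gyx] -> 9 lines: xiybd qhcof qcmrq mhh gyx laxmk agvv bjh ygizy
Hunk 3: at line 3 remove [gyx,laxmk,agvv] add [vaspl,mbf] -> 8 lines: xiybd qhcof qcmrq mhh vaspl mbf bjh ygizy
Hunk 4: at line 5 remove [mbf,bjh] add [cxmsj,cjou,lsmue] -> 9 lines: xiybd qhcof qcmrq mhh vaspl cxmsj cjou lsmue ygizy
Hunk 5: at line 1 remove [qcmrq,mhh] add [uft,qmdp,mbpa] -> 10 lines: xiybd qhcof uft qmdp mbpa vaspl cxmsj cjou lsmue ygizy
Hunk 6: at line 3 remove [mbpa] add [mxy] -> 10 lines: xiybd qhcof uft qmdp mxy vaspl cxmsj cjou lsmue ygizy
Hunk 7: at line 2 remove [qmdp,mxy,vaspl] add [stjft,qnj] -> 9 lines: xiybd qhcof uft stjft qnj cxmsj cjou lsmue ygizy
Final line count: 9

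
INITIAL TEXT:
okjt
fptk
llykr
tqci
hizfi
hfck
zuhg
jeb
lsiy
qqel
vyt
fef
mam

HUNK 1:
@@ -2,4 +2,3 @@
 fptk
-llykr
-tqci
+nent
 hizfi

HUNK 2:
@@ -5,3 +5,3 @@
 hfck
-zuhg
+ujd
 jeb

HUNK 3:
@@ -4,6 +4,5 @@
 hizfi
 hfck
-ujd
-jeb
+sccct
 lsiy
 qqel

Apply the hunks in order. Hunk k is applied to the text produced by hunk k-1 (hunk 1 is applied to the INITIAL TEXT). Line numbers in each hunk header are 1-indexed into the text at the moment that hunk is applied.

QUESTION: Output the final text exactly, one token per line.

Answer: okjt
fptk
nent
hizfi
hfck
sccct
lsiy
qqel
vyt
fef
mam

Derivation:
Hunk 1: at line 2 remove [llykr,tqci] add [nent] -> 12 lines: okjt fptk nent hizfi hfck zuhg jeb lsiy qqel vyt fef mam
Hunk 2: at line 5 remove [zuhg] add [ujd] -> 12 lines: okjt fptk nent hizfi hfck ujd jeb lsiy qqel vyt fef mam
Hunk 3: at line 4 remove [ujd,jeb] add [sccct] -> 11 lines: okjt fptk nent hizfi hfck sccct lsiy qqel vyt fef mam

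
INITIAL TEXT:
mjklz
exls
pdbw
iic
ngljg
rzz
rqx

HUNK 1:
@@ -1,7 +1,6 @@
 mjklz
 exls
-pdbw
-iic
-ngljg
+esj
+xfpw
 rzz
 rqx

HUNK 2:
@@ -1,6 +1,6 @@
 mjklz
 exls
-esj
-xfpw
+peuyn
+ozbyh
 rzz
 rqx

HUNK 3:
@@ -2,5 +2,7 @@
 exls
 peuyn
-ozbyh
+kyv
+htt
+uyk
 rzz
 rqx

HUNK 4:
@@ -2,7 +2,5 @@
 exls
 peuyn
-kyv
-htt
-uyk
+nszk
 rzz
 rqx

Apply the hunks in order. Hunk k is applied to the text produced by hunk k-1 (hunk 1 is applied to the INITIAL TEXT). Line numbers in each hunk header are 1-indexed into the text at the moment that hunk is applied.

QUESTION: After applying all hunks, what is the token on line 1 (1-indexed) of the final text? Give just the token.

Hunk 1: at line 1 remove [pdbw,iic,ngljg] add [esj,xfpw] -> 6 lines: mjklz exls esj xfpw rzz rqx
Hunk 2: at line 1 remove [esj,xfpw] add [peuyn,ozbyh] -> 6 lines: mjklz exls peuyn ozbyh rzz rqx
Hunk 3: at line 2 remove [ozbyh] add [kyv,htt,uyk] -> 8 lines: mjklz exls peuyn kyv htt uyk rzz rqx
Hunk 4: at line 2 remove [kyv,htt,uyk] add [nszk] -> 6 lines: mjklz exls peuyn nszk rzz rqx
Final line 1: mjklz

Answer: mjklz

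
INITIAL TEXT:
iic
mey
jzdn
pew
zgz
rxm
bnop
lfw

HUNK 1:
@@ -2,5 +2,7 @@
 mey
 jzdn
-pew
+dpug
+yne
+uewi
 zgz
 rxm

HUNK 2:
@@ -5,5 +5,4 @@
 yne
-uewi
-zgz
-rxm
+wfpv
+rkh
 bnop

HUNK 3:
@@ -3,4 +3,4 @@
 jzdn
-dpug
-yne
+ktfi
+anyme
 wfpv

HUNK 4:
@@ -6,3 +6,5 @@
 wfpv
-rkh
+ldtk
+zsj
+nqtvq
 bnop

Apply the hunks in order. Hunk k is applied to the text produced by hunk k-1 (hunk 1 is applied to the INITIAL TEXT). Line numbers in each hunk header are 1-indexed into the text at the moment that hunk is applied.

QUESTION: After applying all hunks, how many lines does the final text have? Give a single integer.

Answer: 11

Derivation:
Hunk 1: at line 2 remove [pew] add [dpug,yne,uewi] -> 10 lines: iic mey jzdn dpug yne uewi zgz rxm bnop lfw
Hunk 2: at line 5 remove [uewi,zgz,rxm] add [wfpv,rkh] -> 9 lines: iic mey jzdn dpug yne wfpv rkh bnop lfw
Hunk 3: at line 3 remove [dpug,yne] add [ktfi,anyme] -> 9 lines: iic mey jzdn ktfi anyme wfpv rkh bnop lfw
Hunk 4: at line 6 remove [rkh] add [ldtk,zsj,nqtvq] -> 11 lines: iic mey jzdn ktfi anyme wfpv ldtk zsj nqtvq bnop lfw
Final line count: 11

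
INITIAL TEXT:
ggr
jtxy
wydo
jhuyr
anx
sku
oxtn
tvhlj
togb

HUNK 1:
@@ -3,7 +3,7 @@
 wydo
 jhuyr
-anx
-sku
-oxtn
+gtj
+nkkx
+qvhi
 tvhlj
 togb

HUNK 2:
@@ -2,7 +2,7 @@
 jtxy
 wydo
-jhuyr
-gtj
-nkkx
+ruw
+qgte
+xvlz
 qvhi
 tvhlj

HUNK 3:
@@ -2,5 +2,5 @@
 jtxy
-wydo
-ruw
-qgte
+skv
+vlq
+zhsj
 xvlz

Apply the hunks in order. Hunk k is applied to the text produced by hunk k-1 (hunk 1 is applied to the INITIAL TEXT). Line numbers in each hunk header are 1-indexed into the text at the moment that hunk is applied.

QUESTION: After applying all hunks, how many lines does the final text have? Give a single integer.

Hunk 1: at line 3 remove [anx,sku,oxtn] add [gtj,nkkx,qvhi] -> 9 lines: ggr jtxy wydo jhuyr gtj nkkx qvhi tvhlj togb
Hunk 2: at line 2 remove [jhuyr,gtj,nkkx] add [ruw,qgte,xvlz] -> 9 lines: ggr jtxy wydo ruw qgte xvlz qvhi tvhlj togb
Hunk 3: at line 2 remove [wydo,ruw,qgte] add [skv,vlq,zhsj] -> 9 lines: ggr jtxy skv vlq zhsj xvlz qvhi tvhlj togb
Final line count: 9

Answer: 9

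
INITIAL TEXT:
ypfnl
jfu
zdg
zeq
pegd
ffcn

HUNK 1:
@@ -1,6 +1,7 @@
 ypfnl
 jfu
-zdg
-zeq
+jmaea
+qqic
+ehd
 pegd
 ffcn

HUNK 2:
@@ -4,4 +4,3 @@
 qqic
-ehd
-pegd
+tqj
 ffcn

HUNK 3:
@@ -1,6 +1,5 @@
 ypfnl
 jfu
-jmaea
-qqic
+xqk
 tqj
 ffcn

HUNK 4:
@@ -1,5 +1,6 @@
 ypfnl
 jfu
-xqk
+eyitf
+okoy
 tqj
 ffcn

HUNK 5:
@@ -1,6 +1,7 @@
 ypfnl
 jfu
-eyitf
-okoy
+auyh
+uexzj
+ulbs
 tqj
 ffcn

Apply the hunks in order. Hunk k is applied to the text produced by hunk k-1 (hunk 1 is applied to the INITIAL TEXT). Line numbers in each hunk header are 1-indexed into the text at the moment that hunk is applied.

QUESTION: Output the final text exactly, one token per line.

Hunk 1: at line 1 remove [zdg,zeq] add [jmaea,qqic,ehd] -> 7 lines: ypfnl jfu jmaea qqic ehd pegd ffcn
Hunk 2: at line 4 remove [ehd,pegd] add [tqj] -> 6 lines: ypfnl jfu jmaea qqic tqj ffcn
Hunk 3: at line 1 remove [jmaea,qqic] add [xqk] -> 5 lines: ypfnl jfu xqk tqj ffcn
Hunk 4: at line 1 remove [xqk] add [eyitf,okoy] -> 6 lines: ypfnl jfu eyitf okoy tqj ffcn
Hunk 5: at line 1 remove [eyitf,okoy] add [auyh,uexzj,ulbs] -> 7 lines: ypfnl jfu auyh uexzj ulbs tqj ffcn

Answer: ypfnl
jfu
auyh
uexzj
ulbs
tqj
ffcn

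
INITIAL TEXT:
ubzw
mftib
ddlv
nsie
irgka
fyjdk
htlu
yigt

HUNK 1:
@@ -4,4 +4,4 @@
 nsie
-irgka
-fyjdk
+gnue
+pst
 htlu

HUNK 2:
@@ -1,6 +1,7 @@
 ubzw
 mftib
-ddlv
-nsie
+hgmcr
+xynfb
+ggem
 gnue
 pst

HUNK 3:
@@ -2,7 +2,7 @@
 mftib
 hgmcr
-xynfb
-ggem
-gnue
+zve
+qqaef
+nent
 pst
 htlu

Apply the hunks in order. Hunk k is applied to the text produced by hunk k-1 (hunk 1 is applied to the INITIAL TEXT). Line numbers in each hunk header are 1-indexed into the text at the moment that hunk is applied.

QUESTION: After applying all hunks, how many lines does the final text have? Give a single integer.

Answer: 9

Derivation:
Hunk 1: at line 4 remove [irgka,fyjdk] add [gnue,pst] -> 8 lines: ubzw mftib ddlv nsie gnue pst htlu yigt
Hunk 2: at line 1 remove [ddlv,nsie] add [hgmcr,xynfb,ggem] -> 9 lines: ubzw mftib hgmcr xynfb ggem gnue pst htlu yigt
Hunk 3: at line 2 remove [xynfb,ggem,gnue] add [zve,qqaef,nent] -> 9 lines: ubzw mftib hgmcr zve qqaef nent pst htlu yigt
Final line count: 9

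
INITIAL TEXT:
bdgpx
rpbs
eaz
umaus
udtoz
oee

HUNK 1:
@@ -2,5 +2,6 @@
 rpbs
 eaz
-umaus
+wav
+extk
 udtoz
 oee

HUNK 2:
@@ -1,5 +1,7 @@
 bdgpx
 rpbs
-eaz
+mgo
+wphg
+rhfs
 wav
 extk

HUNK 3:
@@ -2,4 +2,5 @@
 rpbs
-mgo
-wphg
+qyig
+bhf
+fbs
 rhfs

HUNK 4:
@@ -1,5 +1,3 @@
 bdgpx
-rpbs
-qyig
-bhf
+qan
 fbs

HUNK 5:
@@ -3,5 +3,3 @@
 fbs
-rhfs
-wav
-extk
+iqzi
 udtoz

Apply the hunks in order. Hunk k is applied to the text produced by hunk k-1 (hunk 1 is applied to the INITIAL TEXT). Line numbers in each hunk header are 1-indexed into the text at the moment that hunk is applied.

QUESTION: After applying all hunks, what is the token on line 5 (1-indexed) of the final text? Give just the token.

Hunk 1: at line 2 remove [umaus] add [wav,extk] -> 7 lines: bdgpx rpbs eaz wav extk udtoz oee
Hunk 2: at line 1 remove [eaz] add [mgo,wphg,rhfs] -> 9 lines: bdgpx rpbs mgo wphg rhfs wav extk udtoz oee
Hunk 3: at line 2 remove [mgo,wphg] add [qyig,bhf,fbs] -> 10 lines: bdgpx rpbs qyig bhf fbs rhfs wav extk udtoz oee
Hunk 4: at line 1 remove [rpbs,qyig,bhf] add [qan] -> 8 lines: bdgpx qan fbs rhfs wav extk udtoz oee
Hunk 5: at line 3 remove [rhfs,wav,extk] add [iqzi] -> 6 lines: bdgpx qan fbs iqzi udtoz oee
Final line 5: udtoz

Answer: udtoz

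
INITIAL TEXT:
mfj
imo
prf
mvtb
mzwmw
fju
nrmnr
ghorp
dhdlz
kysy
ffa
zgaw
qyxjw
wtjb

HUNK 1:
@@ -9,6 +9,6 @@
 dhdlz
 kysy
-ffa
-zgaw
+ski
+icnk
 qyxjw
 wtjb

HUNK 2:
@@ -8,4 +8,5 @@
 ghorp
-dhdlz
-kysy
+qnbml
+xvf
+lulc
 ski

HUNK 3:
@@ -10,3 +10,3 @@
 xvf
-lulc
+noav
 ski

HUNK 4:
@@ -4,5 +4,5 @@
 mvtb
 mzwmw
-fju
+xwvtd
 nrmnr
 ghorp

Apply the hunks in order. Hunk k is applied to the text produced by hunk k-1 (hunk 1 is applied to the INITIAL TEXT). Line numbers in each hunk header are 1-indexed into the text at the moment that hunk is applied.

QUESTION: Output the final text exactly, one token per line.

Hunk 1: at line 9 remove [ffa,zgaw] add [ski,icnk] -> 14 lines: mfj imo prf mvtb mzwmw fju nrmnr ghorp dhdlz kysy ski icnk qyxjw wtjb
Hunk 2: at line 8 remove [dhdlz,kysy] add [qnbml,xvf,lulc] -> 15 lines: mfj imo prf mvtb mzwmw fju nrmnr ghorp qnbml xvf lulc ski icnk qyxjw wtjb
Hunk 3: at line 10 remove [lulc] add [noav] -> 15 lines: mfj imo prf mvtb mzwmw fju nrmnr ghorp qnbml xvf noav ski icnk qyxjw wtjb
Hunk 4: at line 4 remove [fju] add [xwvtd] -> 15 lines: mfj imo prf mvtb mzwmw xwvtd nrmnr ghorp qnbml xvf noav ski icnk qyxjw wtjb

Answer: mfj
imo
prf
mvtb
mzwmw
xwvtd
nrmnr
ghorp
qnbml
xvf
noav
ski
icnk
qyxjw
wtjb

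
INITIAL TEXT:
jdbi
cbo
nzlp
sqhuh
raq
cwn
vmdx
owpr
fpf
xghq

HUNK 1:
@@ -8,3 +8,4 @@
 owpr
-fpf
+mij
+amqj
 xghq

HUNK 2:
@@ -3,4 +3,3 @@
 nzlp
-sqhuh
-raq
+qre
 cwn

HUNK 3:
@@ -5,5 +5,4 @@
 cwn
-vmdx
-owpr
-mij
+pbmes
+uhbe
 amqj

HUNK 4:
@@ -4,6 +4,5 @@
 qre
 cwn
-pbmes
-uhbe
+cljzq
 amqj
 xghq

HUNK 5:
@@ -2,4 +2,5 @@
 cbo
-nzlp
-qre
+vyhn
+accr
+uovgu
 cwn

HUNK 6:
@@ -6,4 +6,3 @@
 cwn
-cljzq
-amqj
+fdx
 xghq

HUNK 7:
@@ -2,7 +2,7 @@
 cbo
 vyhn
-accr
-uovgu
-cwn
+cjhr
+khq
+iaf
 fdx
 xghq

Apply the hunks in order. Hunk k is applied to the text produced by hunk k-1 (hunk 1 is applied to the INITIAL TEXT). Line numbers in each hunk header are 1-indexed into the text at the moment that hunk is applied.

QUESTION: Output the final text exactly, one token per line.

Hunk 1: at line 8 remove [fpf] add [mij,amqj] -> 11 lines: jdbi cbo nzlp sqhuh raq cwn vmdx owpr mij amqj xghq
Hunk 2: at line 3 remove [sqhuh,raq] add [qre] -> 10 lines: jdbi cbo nzlp qre cwn vmdx owpr mij amqj xghq
Hunk 3: at line 5 remove [vmdx,owpr,mij] add [pbmes,uhbe] -> 9 lines: jdbi cbo nzlp qre cwn pbmes uhbe amqj xghq
Hunk 4: at line 4 remove [pbmes,uhbe] add [cljzq] -> 8 lines: jdbi cbo nzlp qre cwn cljzq amqj xghq
Hunk 5: at line 2 remove [nzlp,qre] add [vyhn,accr,uovgu] -> 9 lines: jdbi cbo vyhn accr uovgu cwn cljzq amqj xghq
Hunk 6: at line 6 remove [cljzq,amqj] add [fdx] -> 8 lines: jdbi cbo vyhn accr uovgu cwn fdx xghq
Hunk 7: at line 2 remove [accr,uovgu,cwn] add [cjhr,khq,iaf] -> 8 lines: jdbi cbo vyhn cjhr khq iaf fdx xghq

Answer: jdbi
cbo
vyhn
cjhr
khq
iaf
fdx
xghq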